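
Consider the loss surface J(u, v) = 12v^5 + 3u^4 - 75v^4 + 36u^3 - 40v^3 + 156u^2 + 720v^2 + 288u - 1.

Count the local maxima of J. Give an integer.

2

J separates as a function of u plus a function of v, so ∇J=0 decouples.
∂J/∂u = 12(u + 2)(u + 3)(u + 4) = 0 at u ∈ {-4, -3, -2}; ∂J/∂v = 60v(v - 4)(v - 3)(v + 2) = 0 at v ∈ {-2, 0, 3, 4}.
The Hessian is diagonal: diag(J_uu, J_vv). Second derivatives: J_uu(-4)=24, J_uu(-3)=-12, J_uu(-2)=24; J_vv(-2)=-3600, J_vv(0)=1440, J_vv(3)=-900, J_vv(4)=1440.
Local maxima occur where both diagonal entries negative: (-3, -2), (-3, 3). Count: 2.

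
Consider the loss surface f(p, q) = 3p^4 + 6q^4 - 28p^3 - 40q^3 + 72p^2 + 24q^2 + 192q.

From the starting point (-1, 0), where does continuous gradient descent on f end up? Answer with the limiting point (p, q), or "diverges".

f is separable, so gradient descent decouples: p follows -∂f/∂p, q follows -∂f/∂q.
∂f/∂p = 12p(p - 4)(p - 3); at p=-1 this is -240, so p increases.
∂f/∂q = 24(q - 4)(q - 2)(q + 1); at q=0 this is 192, so q decreases.
p converges to its nearest critical value 0 (a local min of the p-part); q converges to -1. The iterate converges to (0, -1).

(0, -1)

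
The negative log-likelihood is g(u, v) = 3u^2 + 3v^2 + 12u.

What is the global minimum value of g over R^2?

-12

g(u,v) separates as P(u) + Q(v), so its minimum is min P + min Q.
P'(u) = 6u + 12 vanishes at u ∈ {-2}; Q'(v) = 6v vanishes at v ∈ {0}.
Local minima of P (where P''>0): P(-2)=-12. Local minima of Q: Q(0)=0.
So the global minimum of g is P(-2) + Q(0) = -12 + 0 = -12, attained at (-2, 0).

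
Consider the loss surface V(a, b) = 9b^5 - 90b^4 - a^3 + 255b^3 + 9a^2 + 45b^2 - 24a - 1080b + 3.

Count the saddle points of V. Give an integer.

V separates as a function of a plus a function of b, so ∇V=0 decouples.
∂V/∂a = -3(a - 4)(a - 2) = 0 at a ∈ {2, 4}; ∂V/∂b = 45(b - 4)(b - 3)(b - 2)(b + 1) = 0 at b ∈ {-1, 2, 3, 4}.
The Hessian is diagonal: diag(V_aa, V_bb). Second derivatives: V_aa(2)=6, V_aa(4)=-6; V_bb(-1)=-2700, V_bb(2)=270, V_bb(3)=-180, V_bb(4)=450.
Saddle points occur where the two diagonal entries have opposite signs: (2, -1), (2, 3), (4, 2), (4, 4). Count: 4.

4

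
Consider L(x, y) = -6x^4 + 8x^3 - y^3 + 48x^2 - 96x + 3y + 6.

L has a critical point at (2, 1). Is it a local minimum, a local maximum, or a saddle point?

The mixed partial ∂²L/∂x∂y is 0, so the Hessian at any point is diag(L_xx, L_yy) = diag(24(-3x^2 + 2x + 4), -6y).
At (2, 1): H = diag(-96, -6).
Both eigenvalues are negative, so H is negative definite: a local maximum.

local maximum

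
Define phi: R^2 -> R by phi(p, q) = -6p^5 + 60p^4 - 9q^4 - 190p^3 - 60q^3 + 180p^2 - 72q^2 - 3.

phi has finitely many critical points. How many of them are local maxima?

4

phi separates as a function of p plus a function of q, so ∇phi=0 decouples.
∂phi/∂p = -30p(p - 4)(p - 3)(p - 1) = 0 at p ∈ {0, 1, 3, 4}; ∂phi/∂q = -36q(q + 1)(q + 4) = 0 at q ∈ {-4, -1, 0}.
The Hessian is diagonal: diag(phi_pp, phi_qq). Second derivatives: phi_pp(0)=360, phi_pp(1)=-180, phi_pp(3)=180, phi_pp(4)=-360; phi_qq(-4)=-432, phi_qq(-1)=108, phi_qq(0)=-144.
Local maxima occur where both diagonal entries negative: (1, -4), (1, 0), (4, -4), (4, 0). Count: 4.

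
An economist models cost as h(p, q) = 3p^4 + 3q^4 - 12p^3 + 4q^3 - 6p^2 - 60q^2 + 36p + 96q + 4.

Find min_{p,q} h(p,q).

h(p,q) separates as A(p) + B(q) + 4, so its minimum is min A + min B + 4.
A'(p) = 12(p - 3)(p - 1)(p + 1) vanishes at p ∈ {-1, 1, 3}; B'(q) = 12(q - 2)(q - 1)(q + 4) vanishes at q ∈ {-4, 1, 2}.
Local minima of A (where A''>0): A(-1)=-27, A(3)=-27. Local minima of B: B(-4)=-832, B(2)=32.
So the global minimum of h is A(-1) + B(-4) + 4 = -27 − 832 + 4 = -855, attained at (-1, -4).

-855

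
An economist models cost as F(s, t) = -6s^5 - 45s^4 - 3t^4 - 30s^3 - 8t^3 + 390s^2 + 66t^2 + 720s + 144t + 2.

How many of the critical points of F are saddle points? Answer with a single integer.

6

F separates as a function of s plus a function of t, so ∇F=0 decouples.
∂F/∂s = -30(s - 2)(s + 1)(s + 3)(s + 4) = 0 at s ∈ {-4, -3, -1, 2}; ∂F/∂t = -12(t - 3)(t + 1)(t + 4) = 0 at t ∈ {-4, -1, 3}.
The Hessian is diagonal: diag(F_ss, F_tt). Second derivatives: F_ss(-4)=540, F_ss(-3)=-300, F_ss(-1)=540, F_ss(2)=-2700; F_tt(-4)=-252, F_tt(-1)=144, F_tt(3)=-336.
Saddle points occur where the two diagonal entries have opposite signs: (-4, -4), (-4, 3), (-3, -1), (-1, -4), (-1, 3), (2, -1). Count: 6.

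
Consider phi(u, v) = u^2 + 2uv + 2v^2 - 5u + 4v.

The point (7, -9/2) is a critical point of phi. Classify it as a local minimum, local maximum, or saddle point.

The Hessian of phi is constant: H = [[2, 2], [2, 4]].
det(H) = 2·4 − 2² = 4.
det(H) > 0 and tr(H) = 6 > 0, so H is positive definite and the point is a local minimum.

local minimum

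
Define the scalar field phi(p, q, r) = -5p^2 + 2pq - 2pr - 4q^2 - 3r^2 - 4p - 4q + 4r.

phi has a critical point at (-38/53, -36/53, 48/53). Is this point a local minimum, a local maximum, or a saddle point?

The Hessian is constant: H = [[-10, 2, -2], [2, -8, 0], [-2, 0, -6]].
Leading principal minors: Δ₁ = -10, Δ₂ = 76, Δ₃ = -424.
The minors alternate sign starting negative (−, +, −), so H is negative definite: a local maximum.

local maximum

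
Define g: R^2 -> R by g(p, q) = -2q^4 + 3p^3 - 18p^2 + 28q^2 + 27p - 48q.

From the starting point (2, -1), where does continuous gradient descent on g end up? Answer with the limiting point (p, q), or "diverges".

g is separable, so gradient descent decouples: p follows -∂g/∂p, q follows -∂g/∂q.
∂g/∂p = 9(p - 3)(p - 1); at p=2 this is -9, so p increases.
∂g/∂q = -8(q - 2)(q - 1)(q + 3); at q=-1 this is -96, so q increases.
p converges to its nearest critical value 3 (a local min of the p-part); q converges to 1. The iterate converges to (3, 1).

(3, 1)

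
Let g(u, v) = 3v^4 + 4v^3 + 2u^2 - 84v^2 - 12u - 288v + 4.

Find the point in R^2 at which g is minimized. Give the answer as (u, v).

(3, 4)

g(u,v) separates as P(u) + Q(v) + 4, so its minimum is min P + min Q + 4.
P'(u) = 4u - 12 vanishes at u ∈ {3}; Q'(v) = 12(v - 4)(v + 2)(v + 3) vanishes at v ∈ {-3, -2, 4}.
Local minima of P (where P''>0): P(3)=-18. Local minima of Q: Q(-3)=243, Q(4)=-1472.
So the global minimum of g is P(3) + Q(4) + 4 = -18 − 1472 + 4 = -1486, attained at (3, 4).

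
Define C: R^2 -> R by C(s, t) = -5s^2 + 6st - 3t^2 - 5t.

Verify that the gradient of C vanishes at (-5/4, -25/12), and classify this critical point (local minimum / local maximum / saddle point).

∇C = (-10s + 6t, 6s - 6t - 5); substituting (-5/4, -25/12) gives ∇C = (0, 0), so (-5/4, -25/12) is indeed a critical point.
The Hessian of C is constant: H = [[-10, 6], [6, -6]].
det(H) = (-10)·(-6) − 6² = 24.
det(H) > 0 and tr(H) = -16 < 0, so H is negative definite and the point is a local maximum.

local maximum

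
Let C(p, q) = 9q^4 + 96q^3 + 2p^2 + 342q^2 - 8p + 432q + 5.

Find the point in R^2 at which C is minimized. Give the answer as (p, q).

(2, -1)

C(p,q) separates as A(p) + B(q) + 5, so its minimum is min A + min B + 5.
A'(p) = 4p - 8 vanishes at p ∈ {2}; B'(q) = 36(q + 1)(q + 3)(q + 4) vanishes at q ∈ {-4, -3, -1}.
Local minima of A (where A''>0): A(2)=-8. Local minima of B: B(-4)=-96, B(-1)=-177.
So the global minimum of C is A(2) + B(-1) + 5 = -8 − 177 + 5 = -180, attained at (2, -1).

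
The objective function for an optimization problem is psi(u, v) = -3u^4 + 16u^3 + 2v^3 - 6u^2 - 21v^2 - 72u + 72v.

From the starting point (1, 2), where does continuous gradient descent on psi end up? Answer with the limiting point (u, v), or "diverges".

diverges

psi is separable, so gradient descent decouples: u follows -∂psi/∂u, v follows -∂psi/∂v.
∂psi/∂u = -12(u - 3)(u - 2)(u + 1); at u=1 this is -48, so u increases.
∂psi/∂v = 6(v - 4)(v - 3); at v=2 this is 12, so v decreases.
The v-coordinate has no critical point in that direction and runs off to infinity.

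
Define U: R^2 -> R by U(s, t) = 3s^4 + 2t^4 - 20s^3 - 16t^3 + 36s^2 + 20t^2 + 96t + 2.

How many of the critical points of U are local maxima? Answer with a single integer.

U separates as a function of s plus a function of t, so ∇U=0 decouples.
∂U/∂s = 12s(s - 3)(s - 2) = 0 at s ∈ {0, 2, 3}; ∂U/∂t = 8(t - 4)(t - 3)(t + 1) = 0 at t ∈ {-1, 3, 4}.
The Hessian is diagonal: diag(U_ss, U_tt). Second derivatives: U_ss(0)=72, U_ss(2)=-24, U_ss(3)=36; U_tt(-1)=160, U_tt(3)=-32, U_tt(4)=40.
Local maxima occur where both diagonal entries negative: (2, 3). Count: 1.

1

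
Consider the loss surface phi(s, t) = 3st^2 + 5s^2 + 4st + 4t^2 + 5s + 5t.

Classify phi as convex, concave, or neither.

neither

The term 3st^2 is cubic, so the Hessian is not constant.
∂²phi/∂t² = 6s + 8, which takes both signs as s varies (negative for sufficiently negative s). A diagonal entry of the Hessian changing sign means the Hessian is neither positive- nor negative-semidefinite on all of R^2.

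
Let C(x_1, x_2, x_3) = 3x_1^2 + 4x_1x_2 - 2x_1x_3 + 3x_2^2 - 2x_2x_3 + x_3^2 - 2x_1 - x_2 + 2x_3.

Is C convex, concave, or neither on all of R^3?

convex

C is quadratic, so its Hessian is the constant matrix H = [[6, 4, -2], [4, 6, -2], [-2, -2, 2]].
Leading principal minors: 6, 20, 24.
All positive ⇒ H ≻ 0 ⇒ convex.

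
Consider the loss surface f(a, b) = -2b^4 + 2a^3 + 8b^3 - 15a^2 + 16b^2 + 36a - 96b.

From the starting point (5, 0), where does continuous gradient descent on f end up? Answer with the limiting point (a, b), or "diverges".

f is separable, so gradient descent decouples: a follows -∂f/∂a, b follows -∂f/∂b.
∂f/∂a = 6(a - 3)(a - 2); at a=5 this is 36, so a decreases.
∂f/∂b = -8(b - 3)(b - 2)(b + 2); at b=0 this is -96, so b increases.
a converges to its nearest critical value 3 (a local min of the a-part); b converges to 2. The iterate converges to (3, 2).

(3, 2)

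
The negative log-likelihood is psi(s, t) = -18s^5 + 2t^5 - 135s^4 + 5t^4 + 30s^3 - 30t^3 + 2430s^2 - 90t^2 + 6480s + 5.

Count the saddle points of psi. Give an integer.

psi separates as a function of s plus a function of t, so ∇psi=0 decouples.
∂psi/∂s = -90(s - 3)(s + 2)(s + 3)(s + 4) = 0 at s ∈ {-4, -3, -2, 3}; ∂psi/∂t = 10t(t - 3)(t + 2)(t + 3) = 0 at t ∈ {-3, -2, 0, 3}.
The Hessian is diagonal: diag(psi_ss, psi_tt). Second derivatives: psi_ss(-4)=1260, psi_ss(-3)=-540, psi_ss(-2)=900, psi_ss(3)=-18900; psi_tt(-3)=-180, psi_tt(-2)=100, psi_tt(0)=-180, psi_tt(3)=900.
Saddle points occur where the two diagonal entries have opposite signs: (-4, -3), (-4, 0), (-3, -2), (-3, 3), (-2, -3), (-2, 0), (3, -2), (3, 3). Count: 8.

8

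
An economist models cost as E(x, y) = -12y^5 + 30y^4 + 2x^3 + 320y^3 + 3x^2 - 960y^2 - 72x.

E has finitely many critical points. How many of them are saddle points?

E separates as a function of x plus a function of y, so ∇E=0 decouples.
∂E/∂x = 6(x - 3)(x + 4) = 0 at x ∈ {-4, 3}; ∂E/∂y = -60y(y - 4)(y - 2)(y + 4) = 0 at y ∈ {-4, 0, 2, 4}.
The Hessian is diagonal: diag(E_xx, E_yy). Second derivatives: E_xx(-4)=-42, E_xx(3)=42; E_yy(-4)=11520, E_yy(0)=-1920, E_yy(2)=1440, E_yy(4)=-3840.
Saddle points occur where the two diagonal entries have opposite signs: (-4, -4), (-4, 2), (3, 0), (3, 4). Count: 4.

4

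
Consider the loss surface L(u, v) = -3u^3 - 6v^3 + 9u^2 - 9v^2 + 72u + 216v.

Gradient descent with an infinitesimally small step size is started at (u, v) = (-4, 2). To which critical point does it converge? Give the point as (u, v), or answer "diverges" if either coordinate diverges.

(-2, -4)

L is separable, so gradient descent decouples: u follows -∂L/∂u, v follows -∂L/∂v.
∂L/∂u = -9(u - 4)(u + 2); at u=-4 this is -144, so u increases.
∂L/∂v = -18(v - 3)(v + 4); at v=2 this is 108, so v decreases.
u converges to its nearest critical value -2 (a local min of the u-part); v converges to -4. The iterate converges to (-2, -4).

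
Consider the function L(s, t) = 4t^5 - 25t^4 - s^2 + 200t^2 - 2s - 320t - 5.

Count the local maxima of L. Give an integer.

2

L separates as a function of s plus a function of t, so ∇L=0 decouples.
∂L/∂s = -2(s + 1) = 0 at s ∈ {-1}; ∂L/∂t = 20(t - 4)(t - 2)(t - 1)(t + 2) = 0 at t ∈ {-2, 1, 2, 4}.
The Hessian is diagonal: diag(L_ss, L_tt). Second derivatives: L_ss(-1)=-2; L_tt(-2)=-1440, L_tt(1)=180, L_tt(2)=-160, L_tt(4)=720.
Local maxima occur where both diagonal entries negative: (-1, -2), (-1, 2). Count: 2.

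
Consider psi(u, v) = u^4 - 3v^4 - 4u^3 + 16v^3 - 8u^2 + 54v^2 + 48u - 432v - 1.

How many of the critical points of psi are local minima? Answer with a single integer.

psi separates as a function of u plus a function of v, so ∇psi=0 decouples.
∂psi/∂u = 4(u - 3)(u - 2)(u + 2) = 0 at u ∈ {-2, 2, 3}; ∂psi/∂v = -12(v - 4)(v - 3)(v + 3) = 0 at v ∈ {-3, 3, 4}.
The Hessian is diagonal: diag(psi_uu, psi_vv). Second derivatives: psi_uu(-2)=80, psi_uu(2)=-16, psi_uu(3)=20; psi_vv(-3)=-504, psi_vv(3)=72, psi_vv(4)=-84.
Local minima occur where both diagonal entries positive: (-2, 3), (3, 3). Count: 2.

2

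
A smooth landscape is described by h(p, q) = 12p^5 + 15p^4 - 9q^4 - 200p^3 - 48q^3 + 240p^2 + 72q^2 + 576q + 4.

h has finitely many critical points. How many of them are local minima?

2

h separates as a function of p plus a function of q, so ∇h=0 decouples.
∂h/∂p = 60p(p - 2)(p - 1)(p + 4) = 0 at p ∈ {-4, 0, 1, 2}; ∂h/∂q = -36(q - 2)(q + 2)(q + 4) = 0 at q ∈ {-4, -2, 2}.
The Hessian is diagonal: diag(h_pp, h_qq). Second derivatives: h_pp(-4)=-7200, h_pp(0)=480, h_pp(1)=-300, h_pp(2)=720; h_qq(-4)=-432, h_qq(-2)=288, h_qq(2)=-864.
Local minima occur where both diagonal entries positive: (0, -2), (2, -2). Count: 2.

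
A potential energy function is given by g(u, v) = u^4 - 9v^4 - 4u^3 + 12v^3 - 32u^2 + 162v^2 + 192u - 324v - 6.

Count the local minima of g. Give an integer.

2

g separates as a function of u plus a function of v, so ∇g=0 decouples.
∂g/∂u = 4(u - 4)(u - 3)(u + 4) = 0 at u ∈ {-4, 3, 4}; ∂g/∂v = -36(v - 3)(v - 1)(v + 3) = 0 at v ∈ {-3, 1, 3}.
The Hessian is diagonal: diag(g_uu, g_vv). Second derivatives: g_uu(-4)=224, g_uu(3)=-28, g_uu(4)=32; g_vv(-3)=-864, g_vv(1)=288, g_vv(3)=-432.
Local minima occur where both diagonal entries positive: (-4, 1), (4, 1). Count: 2.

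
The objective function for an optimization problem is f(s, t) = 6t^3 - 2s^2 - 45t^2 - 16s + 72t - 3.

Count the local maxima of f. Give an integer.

1

f separates as a function of s plus a function of t, so ∇f=0 decouples.
∂f/∂s = -4(s + 4) = 0 at s ∈ {-4}; ∂f/∂t = 18(t - 4)(t - 1) = 0 at t ∈ {1, 4}.
The Hessian is diagonal: diag(f_ss, f_tt). Second derivatives: f_ss(-4)=-4; f_tt(1)=-54, f_tt(4)=54.
Local maxima occur where both diagonal entries negative: (-4, 1). Count: 1.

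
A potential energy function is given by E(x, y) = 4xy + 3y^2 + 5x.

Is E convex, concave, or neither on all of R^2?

E is quadratic, so its Hessian is the constant matrix H = [[0, 4], [4, 6]].
det(H) = -16, tr(H) = 6.
det(H) < 0, so H is indefinite: neither convex nor concave.

neither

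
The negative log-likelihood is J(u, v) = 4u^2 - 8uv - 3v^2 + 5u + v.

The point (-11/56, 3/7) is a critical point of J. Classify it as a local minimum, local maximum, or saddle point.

saddle point

The Hessian of J is constant: H = [[8, -8], [-8, -6]].
det(H) = 8·(-6) − (-8)² = -112.
Since det(H) < 0, H is indefinite and the critical point is a saddle point.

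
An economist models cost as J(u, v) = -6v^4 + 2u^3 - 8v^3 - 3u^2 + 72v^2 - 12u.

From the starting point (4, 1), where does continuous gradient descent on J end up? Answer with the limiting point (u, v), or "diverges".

J is separable, so gradient descent decouples: u follows -∂J/∂u, v follows -∂J/∂v.
∂J/∂u = 6(u - 2)(u + 1); at u=4 this is 60, so u decreases.
∂J/∂v = -24v(v - 2)(v + 3); at v=1 this is 96, so v decreases.
u converges to its nearest critical value 2 (a local min of the u-part); v converges to 0. The iterate converges to (2, 0).

(2, 0)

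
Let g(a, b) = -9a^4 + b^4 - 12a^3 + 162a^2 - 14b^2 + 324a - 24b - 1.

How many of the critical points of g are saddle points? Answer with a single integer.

5

g separates as a function of a plus a function of b, so ∇g=0 decouples.
∂g/∂a = -36(a - 3)(a + 1)(a + 3) = 0 at a ∈ {-3, -1, 3}; ∂g/∂b = 4(b - 3)(b + 1)(b + 2) = 0 at b ∈ {-2, -1, 3}.
The Hessian is diagonal: diag(g_aa, g_bb). Second derivatives: g_aa(-3)=-432, g_aa(-1)=288, g_aa(3)=-864; g_bb(-2)=20, g_bb(-1)=-16, g_bb(3)=80.
Saddle points occur where the two diagonal entries have opposite signs: (-3, -2), (-3, 3), (-1, -1), (3, -2), (3, 3). Count: 5.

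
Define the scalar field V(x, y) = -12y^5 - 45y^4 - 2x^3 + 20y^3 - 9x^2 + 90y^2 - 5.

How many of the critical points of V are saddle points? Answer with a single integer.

4

V separates as a function of x plus a function of y, so ∇V=0 decouples.
∂V/∂x = -6x(x + 3) = 0 at x ∈ {-3, 0}; ∂V/∂y = -60y(y - 1)(y + 1)(y + 3) = 0 at y ∈ {-3, -1, 0, 1}.
The Hessian is diagonal: diag(V_xx, V_yy). Second derivatives: V_xx(-3)=18, V_xx(0)=-18; V_yy(-3)=1440, V_yy(-1)=-240, V_yy(0)=180, V_yy(1)=-480.
Saddle points occur where the two diagonal entries have opposite signs: (-3, -1), (-3, 1), (0, -3), (0, 0). Count: 4.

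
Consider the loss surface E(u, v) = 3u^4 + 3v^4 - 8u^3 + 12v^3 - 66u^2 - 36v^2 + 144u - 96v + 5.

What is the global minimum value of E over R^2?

E(u,v) separates as P(u) + Q(v) + 5, so its minimum is min P + min Q + 5.
P'(u) = 12(u - 4)(u - 1)(u + 3) vanishes at u ∈ {-3, 1, 4}; Q'(v) = 12(v - 2)(v + 1)(v + 4) vanishes at v ∈ {-4, -1, 2}.
Local minima of P (where P''>0): P(-3)=-567, P(4)=-224. Local minima of Q: Q(-4)=-192, Q(2)=-192.
So the global minimum of E is P(-3) + Q(-4) + 5 = -567 − 192 + 5 = -754, attained at (-3, -4).

-754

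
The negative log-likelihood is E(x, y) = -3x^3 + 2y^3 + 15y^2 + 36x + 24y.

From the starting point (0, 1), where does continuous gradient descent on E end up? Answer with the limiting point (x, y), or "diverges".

E is separable, so gradient descent decouples: x follows -∂E/∂x, y follows -∂E/∂y.
∂E/∂x = -9(x - 2)(x + 2); at x=0 this is 36, so x decreases.
∂E/∂y = 6(y + 1)(y + 4); at y=1 this is 60, so y decreases.
x converges to its nearest critical value -2 (a local min of the x-part); y converges to -1. The iterate converges to (-2, -1).

(-2, -1)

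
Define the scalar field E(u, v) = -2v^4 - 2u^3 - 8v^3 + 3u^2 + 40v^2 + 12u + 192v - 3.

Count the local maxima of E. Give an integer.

2

E separates as a function of u plus a function of v, so ∇E=0 decouples.
∂E/∂u = -6(u - 2)(u + 1) = 0 at u ∈ {-1, 2}; ∂E/∂v = -8(v - 3)(v + 2)(v + 4) = 0 at v ∈ {-4, -2, 3}.
The Hessian is diagonal: diag(E_uu, E_vv). Second derivatives: E_uu(-1)=18, E_uu(2)=-18; E_vv(-4)=-112, E_vv(-2)=80, E_vv(3)=-280.
Local maxima occur where both diagonal entries negative: (2, -4), (2, 3). Count: 2.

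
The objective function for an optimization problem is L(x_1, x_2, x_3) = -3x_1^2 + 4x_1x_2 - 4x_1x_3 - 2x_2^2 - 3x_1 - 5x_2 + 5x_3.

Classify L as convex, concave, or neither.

neither

L is quadratic, so its Hessian is the constant matrix H = [[-6, 4, -4], [4, -4, 0], [-4, 0, 0]].
Leading principal minors: -6, 8, 64.
Neither pattern holds ⇒ H is indefinite ⇒ neither convex nor concave.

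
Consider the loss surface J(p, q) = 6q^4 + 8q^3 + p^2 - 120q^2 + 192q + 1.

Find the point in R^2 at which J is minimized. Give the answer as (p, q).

(0, -4)

J(p,q) separates as A(p) + B(q) + 1, so its minimum is min A + min B + 1.
A'(p) = 2p vanishes at p ∈ {0}; B'(q) = 24(q - 2)(q - 1)(q + 4) vanishes at q ∈ {-4, 1, 2}.
Local minima of A (where A''>0): A(0)=0. Local minima of B: B(-4)=-1664, B(2)=64.
So the global minimum of J is A(0) + B(-4) + 1 = 0 − 1664 + 1 = -1663, attained at (0, -4).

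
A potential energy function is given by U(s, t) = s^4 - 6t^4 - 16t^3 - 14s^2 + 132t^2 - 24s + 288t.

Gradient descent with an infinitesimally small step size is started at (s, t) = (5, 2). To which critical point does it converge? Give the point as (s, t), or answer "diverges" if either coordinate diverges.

U is separable, so gradient descent decouples: s follows -∂U/∂s, t follows -∂U/∂t.
∂U/∂s = 4(s - 3)(s + 1)(s + 2); at s=5 this is 336, so s decreases.
∂U/∂t = -24(t - 3)(t + 1)(t + 4); at t=2 this is 432, so t decreases.
s converges to its nearest critical value 3 (a local min of the s-part); t converges to -1. The iterate converges to (3, -1).

(3, -1)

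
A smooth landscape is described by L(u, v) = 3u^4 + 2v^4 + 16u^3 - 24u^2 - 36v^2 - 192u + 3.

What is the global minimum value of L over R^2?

-463

L(u,v) separates as P(u) + Q(v) + 3, so its minimum is min P + min Q + 3.
P'(u) = 12(u - 2)(u + 2)(u + 4) vanishes at u ∈ {-4, -2, 2}; Q'(v) = 8v(v - 3)(v + 3) vanishes at v ∈ {-3, 0, 3}.
Local minima of P (where P''>0): P(-4)=128, P(2)=-304. Local minima of Q: Q(-3)=-162, Q(3)=-162.
So the global minimum of L is P(2) + Q(-3) + 3 = -304 − 162 + 3 = -463, attained at (2, -3).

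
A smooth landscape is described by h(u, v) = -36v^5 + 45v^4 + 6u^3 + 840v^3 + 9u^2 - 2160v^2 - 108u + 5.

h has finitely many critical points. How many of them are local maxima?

h separates as a function of u plus a function of v, so ∇h=0 decouples.
∂h/∂u = 18(u - 2)(u + 3) = 0 at u ∈ {-3, 2}; ∂h/∂v = -180v(v - 3)(v - 2)(v + 4) = 0 at v ∈ {-4, 0, 2, 3}.
The Hessian is diagonal: diag(h_uu, h_vv). Second derivatives: h_uu(-3)=-90, h_uu(2)=90; h_vv(-4)=30240, h_vv(0)=-4320, h_vv(2)=2160, h_vv(3)=-3780.
Local maxima occur where both diagonal entries negative: (-3, 0), (-3, 3). Count: 2.

2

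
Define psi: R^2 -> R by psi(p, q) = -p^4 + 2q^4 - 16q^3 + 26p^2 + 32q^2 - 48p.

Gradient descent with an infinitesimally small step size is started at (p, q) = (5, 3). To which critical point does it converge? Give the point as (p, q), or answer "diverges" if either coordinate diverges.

diverges

psi is separable, so gradient descent decouples: p follows -∂psi/∂p, q follows -∂psi/∂q.
∂psi/∂p = -4(p - 3)(p - 1)(p + 4); at p=5 this is -288, so p increases.
∂psi/∂q = 8q(q - 4)(q - 2); at q=3 this is -24, so q increases.
The p-coordinate has no critical point in that direction and runs off to infinity.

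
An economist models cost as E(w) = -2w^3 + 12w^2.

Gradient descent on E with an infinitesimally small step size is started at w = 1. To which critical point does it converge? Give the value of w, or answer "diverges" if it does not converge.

0

E'(w) = -6w(w - 4), so E'(1) = 18.
Gradient descent moves in the -E' direction, i.e. w is decreasing.
The nearest critical point in that direction is w = 0, where E'' = 24 > 0 (a local minimum). The iterate converges there.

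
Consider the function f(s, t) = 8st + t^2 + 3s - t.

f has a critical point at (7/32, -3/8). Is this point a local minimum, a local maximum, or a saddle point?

saddle point

The Hessian of f is constant: H = [[0, 8], [8, 2]].
det(H) = 0·2 − 8² = -64.
Since det(H) < 0, H is indefinite and the critical point is a saddle point.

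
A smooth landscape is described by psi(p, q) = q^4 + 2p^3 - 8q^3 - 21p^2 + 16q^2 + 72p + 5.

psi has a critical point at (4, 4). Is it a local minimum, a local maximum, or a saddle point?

The mixed partial ∂²psi/∂p∂q is 0, so the Hessian at any point is diag(psi_pp, psi_qq) = diag(6(2p - 7), 4(3q^2 - 12q + 8)).
At (4, 4): H = diag(6, 32).
Both eigenvalues are positive, so H is positive definite: a local minimum.

local minimum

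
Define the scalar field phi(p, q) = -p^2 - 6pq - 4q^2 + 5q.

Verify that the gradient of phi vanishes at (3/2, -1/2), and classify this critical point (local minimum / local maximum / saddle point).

∇phi = (-2p - 6q, -6p - 8q + 5); substituting (3/2, -1/2) gives ∇phi = (0, 0), so (3/2, -1/2) is indeed a critical point.
The Hessian of phi is constant: H = [[-2, -6], [-6, -8]].
det(H) = (-2)·(-8) − (-6)² = -20.
Since det(H) < 0, H is indefinite and the critical point is a saddle point.

saddle point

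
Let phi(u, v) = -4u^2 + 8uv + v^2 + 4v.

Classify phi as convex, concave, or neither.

neither

phi is quadratic, so its Hessian is the constant matrix H = [[-8, 8], [8, 2]].
det(H) = -80, tr(H) = -6.
det(H) < 0, so H is indefinite: neither convex nor concave.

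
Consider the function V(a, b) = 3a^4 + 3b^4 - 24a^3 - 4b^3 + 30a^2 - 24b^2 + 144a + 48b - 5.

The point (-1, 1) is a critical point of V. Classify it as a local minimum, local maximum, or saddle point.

The mixed partial ∂²V/∂a∂b is 0, so the Hessian at any point is diag(V_aa, V_bb) = diag(12(3a^2 - 12a + 5), 12(3b^2 - 2b - 4)).
At (-1, 1): H = diag(240, -36).
The eigenvalues have opposite signs, so H is indefinite: a saddle point.

saddle point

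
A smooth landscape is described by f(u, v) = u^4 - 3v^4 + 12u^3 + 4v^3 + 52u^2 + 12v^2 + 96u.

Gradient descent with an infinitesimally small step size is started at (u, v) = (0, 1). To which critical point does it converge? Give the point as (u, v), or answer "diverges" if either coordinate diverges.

(-2, 0)

f is separable, so gradient descent decouples: u follows -∂f/∂u, v follows -∂f/∂v.
∂f/∂u = 4(u + 2)(u + 3)(u + 4); at u=0 this is 96, so u decreases.
∂f/∂v = -12v(v - 2)(v + 1); at v=1 this is 24, so v decreases.
u converges to its nearest critical value -2 (a local min of the u-part); v converges to 0. The iterate converges to (-2, 0).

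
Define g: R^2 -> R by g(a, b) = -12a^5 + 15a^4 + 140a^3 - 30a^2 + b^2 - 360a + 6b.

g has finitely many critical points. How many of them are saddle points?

2

g separates as a function of a plus a function of b, so ∇g=0 decouples.
∂g/∂a = -60(a - 3)(a - 1)(a + 1)(a + 2) = 0 at a ∈ {-2, -1, 1, 3}; ∂g/∂b = 2(b + 3) = 0 at b ∈ {-3}.
The Hessian is diagonal: diag(g_aa, g_bb). Second derivatives: g_aa(-2)=900, g_aa(-1)=-480, g_aa(1)=720, g_aa(3)=-2400; g_bb(-3)=2.
Saddle points occur where the two diagonal entries have opposite signs: (-1, -3), (3, -3). Count: 2.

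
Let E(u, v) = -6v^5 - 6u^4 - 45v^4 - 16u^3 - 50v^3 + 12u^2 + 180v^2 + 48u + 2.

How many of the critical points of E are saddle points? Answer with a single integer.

E separates as a function of u plus a function of v, so ∇E=0 decouples.
∂E/∂u = -24(u - 1)(u + 1)(u + 2) = 0 at u ∈ {-2, -1, 1}; ∂E/∂v = -30v(v - 1)(v + 3)(v + 4) = 0 at v ∈ {-4, -3, 0, 1}.
The Hessian is diagonal: diag(E_uu, E_vv). Second derivatives: E_uu(-2)=-72, E_uu(-1)=48, E_uu(1)=-144; E_vv(-4)=600, E_vv(-3)=-360, E_vv(0)=360, E_vv(1)=-600.
Saddle points occur where the two diagonal entries have opposite signs: (-2, -4), (-2, 0), (-1, -3), (-1, 1), (1, -4), (1, 0). Count: 6.

6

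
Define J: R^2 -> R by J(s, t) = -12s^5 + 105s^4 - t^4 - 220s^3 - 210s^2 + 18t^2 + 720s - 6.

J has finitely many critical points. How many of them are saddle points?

6

J separates as a function of s plus a function of t, so ∇J=0 decouples.
∂J/∂s = -60(s - 4)(s - 3)(s - 1)(s + 1) = 0 at s ∈ {-1, 1, 3, 4}; ∂J/∂t = -4t(t - 3)(t + 3) = 0 at t ∈ {-3, 0, 3}.
The Hessian is diagonal: diag(J_ss, J_tt). Second derivatives: J_ss(-1)=2400, J_ss(1)=-720, J_ss(3)=480, J_ss(4)=-900; J_tt(-3)=-72, J_tt(0)=36, J_tt(3)=-72.
Saddle points occur where the two diagonal entries have opposite signs: (-1, -3), (-1, 3), (1, 0), (3, -3), (3, 3), (4, 0). Count: 6.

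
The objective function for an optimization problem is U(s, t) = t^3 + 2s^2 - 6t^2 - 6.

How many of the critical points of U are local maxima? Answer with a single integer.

U separates as a function of s plus a function of t, so ∇U=0 decouples.
∂U/∂s = 4s = 0 at s ∈ {0}; ∂U/∂t = 3t(t - 4) = 0 at t ∈ {0, 4}.
The Hessian is diagonal: diag(U_ss, U_tt). Second derivatives: U_ss(0)=4; U_tt(0)=-12, U_tt(4)=12.
Local maxima occur where both diagonal entries negative: none. Count: 0.

0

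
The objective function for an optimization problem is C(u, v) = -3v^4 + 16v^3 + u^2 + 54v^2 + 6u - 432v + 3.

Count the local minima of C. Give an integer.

1

C separates as a function of u plus a function of v, so ∇C=0 decouples.
∂C/∂u = 2(u + 3) = 0 at u ∈ {-3}; ∂C/∂v = -12(v - 4)(v - 3)(v + 3) = 0 at v ∈ {-3, 3, 4}.
The Hessian is diagonal: diag(C_uu, C_vv). Second derivatives: C_uu(-3)=2; C_vv(-3)=-504, C_vv(3)=72, C_vv(4)=-84.
Local minima occur where both diagonal entries positive: (-3, 3). Count: 1.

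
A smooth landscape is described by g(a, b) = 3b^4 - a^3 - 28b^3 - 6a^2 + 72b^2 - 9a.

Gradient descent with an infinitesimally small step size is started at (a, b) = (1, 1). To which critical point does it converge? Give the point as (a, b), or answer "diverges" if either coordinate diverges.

diverges

g is separable, so gradient descent decouples: a follows -∂g/∂a, b follows -∂g/∂b.
∂g/∂a = -3(a + 1)(a + 3); at a=1 this is -24, so a increases.
∂g/∂b = 12b(b - 4)(b - 3); at b=1 this is 72, so b decreases.
The a-coordinate has no critical point in that direction and runs off to infinity.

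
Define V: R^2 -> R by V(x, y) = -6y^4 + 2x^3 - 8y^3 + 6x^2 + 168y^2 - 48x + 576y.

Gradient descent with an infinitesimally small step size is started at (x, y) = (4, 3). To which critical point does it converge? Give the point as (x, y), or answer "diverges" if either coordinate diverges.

V is separable, so gradient descent decouples: x follows -∂V/∂x, y follows -∂V/∂y.
∂V/∂x = 6(x - 2)(x + 4); at x=4 this is 96, so x decreases.
∂V/∂y = -24(y - 4)(y + 2)(y + 3); at y=3 this is 720, so y decreases.
x converges to its nearest critical value 2 (a local min of the x-part); y converges to -2. The iterate converges to (2, -2).

(2, -2)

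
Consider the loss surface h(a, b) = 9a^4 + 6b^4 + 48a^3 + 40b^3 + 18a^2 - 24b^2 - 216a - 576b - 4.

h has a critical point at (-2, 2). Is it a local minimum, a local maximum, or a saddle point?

saddle point

The mixed partial ∂²h/∂a∂b is 0, so the Hessian at any point is diag(h_aa, h_bb) = diag(36(3a^2 + 8a + 1), 24(3b^2 + 10b - 2)).
At (-2, 2): H = diag(-108, 720).
The eigenvalues have opposite signs, so H is indefinite: a saddle point.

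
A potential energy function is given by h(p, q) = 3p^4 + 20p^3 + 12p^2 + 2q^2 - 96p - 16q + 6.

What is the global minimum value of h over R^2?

h(p,q) separates as A(p) + B(q) + 6, so its minimum is min A + min B + 6.
A'(p) = 12(p - 1)(p + 2)(p + 4) vanishes at p ∈ {-4, -2, 1}; B'(q) = 4q - 16 vanishes at q ∈ {4}.
Local minima of A (where A''>0): A(-4)=64, A(1)=-61. Local minima of B: B(4)=-32.
So the global minimum of h is A(1) + B(4) + 6 = -61 − 32 + 6 = -87, attained at (1, 4).

-87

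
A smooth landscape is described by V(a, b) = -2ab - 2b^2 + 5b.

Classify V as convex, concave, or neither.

V is quadratic, so its Hessian is the constant matrix H = [[0, -2], [-2, -4]].
det(H) = -4, tr(H) = -4.
det(H) < 0, so H is indefinite: neither convex nor concave.

neither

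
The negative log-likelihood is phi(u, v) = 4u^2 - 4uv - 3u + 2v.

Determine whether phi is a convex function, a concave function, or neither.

neither

phi is quadratic, so its Hessian is the constant matrix H = [[8, -4], [-4, 0]].
det(H) = -16, tr(H) = 8.
det(H) < 0, so H is indefinite: neither convex nor concave.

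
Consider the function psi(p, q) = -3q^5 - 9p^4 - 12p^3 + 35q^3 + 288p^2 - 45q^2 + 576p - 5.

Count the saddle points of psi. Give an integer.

6

psi separates as a function of p plus a function of q, so ∇psi=0 decouples.
∂psi/∂p = -36(p - 4)(p + 1)(p + 4) = 0 at p ∈ {-4, -1, 4}; ∂psi/∂q = -15q(q - 2)(q - 1)(q + 3) = 0 at q ∈ {-3, 0, 1, 2}.
The Hessian is diagonal: diag(psi_pp, psi_qq). Second derivatives: psi_pp(-4)=-864, psi_pp(-1)=540, psi_pp(4)=-1440; psi_qq(-3)=900, psi_qq(0)=-90, psi_qq(1)=60, psi_qq(2)=-150.
Saddle points occur where the two diagonal entries have opposite signs: (-4, -3), (-4, 1), (-1, 0), (-1, 2), (4, -3), (4, 1). Count: 6.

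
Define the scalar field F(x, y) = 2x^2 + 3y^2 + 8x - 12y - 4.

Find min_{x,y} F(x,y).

F(x,y) separates as P(x) + Q(y) − 4, so its minimum is min P + min Q − 4.
P'(x) = 4x + 8 vanishes at x ∈ {-2}; Q'(y) = 6y - 12 vanishes at y ∈ {2}.
Local minima of P (where P''>0): P(-2)=-8. Local minima of Q: Q(2)=-12.
So the global minimum of F is P(-2) + Q(2) − 4 = -8 − 12 − 4 = -24, attained at (-2, 2).

-24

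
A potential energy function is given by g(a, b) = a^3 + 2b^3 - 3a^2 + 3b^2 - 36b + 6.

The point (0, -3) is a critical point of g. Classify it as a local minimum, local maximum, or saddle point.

The mixed partial ∂²g/∂a∂b is 0, so the Hessian at any point is diag(g_aa, g_bb) = diag(6(a - 1), 6(2b + 1)).
At (0, -3): H = diag(-6, -30).
Both eigenvalues are negative, so H is negative definite: a local maximum.

local maximum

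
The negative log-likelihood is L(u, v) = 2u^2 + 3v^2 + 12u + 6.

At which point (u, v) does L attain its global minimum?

(-3, 0)

L(u,v) separates as P(u) + Q(v) + 6, so its minimum is min P + min Q + 6.
P'(u) = 4u + 12 vanishes at u ∈ {-3}; Q'(v) = 6v vanishes at v ∈ {0}.
Local minima of P (where P''>0): P(-3)=-18. Local minima of Q: Q(0)=0.
So the global minimum of L is P(-3) + Q(0) + 6 = -18 + 0 + 6 = -12, attained at (-3, 0).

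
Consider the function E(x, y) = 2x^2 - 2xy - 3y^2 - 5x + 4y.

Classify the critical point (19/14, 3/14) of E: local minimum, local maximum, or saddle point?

The Hessian of E is constant: H = [[4, -2], [-2, -6]].
det(H) = 4·(-6) − (-2)² = -28.
Since det(H) < 0, H is indefinite and the critical point is a saddle point.

saddle point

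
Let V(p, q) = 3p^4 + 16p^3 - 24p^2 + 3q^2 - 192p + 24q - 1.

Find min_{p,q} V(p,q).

-353

V(p,q) separates as A(p) + B(q) − 1, so its minimum is min A + min B − 1.
A'(p) = 12(p - 2)(p + 2)(p + 4) vanishes at p ∈ {-4, -2, 2}; B'(q) = 6q + 24 vanishes at q ∈ {-4}.
Local minima of A (where A''>0): A(-4)=128, A(2)=-304. Local minima of B: B(-4)=-48.
So the global minimum of V is A(2) + B(-4) − 1 = -304 − 48 − 1 = -353, attained at (2, -4).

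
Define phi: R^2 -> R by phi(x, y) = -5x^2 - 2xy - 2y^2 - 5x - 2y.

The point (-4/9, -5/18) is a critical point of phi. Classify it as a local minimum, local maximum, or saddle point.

The Hessian of phi is constant: H = [[-10, -2], [-2, -4]].
det(H) = (-10)·(-4) − (-2)² = 36.
det(H) > 0 and tr(H) = -14 < 0, so H is negative definite and the point is a local maximum.

local maximum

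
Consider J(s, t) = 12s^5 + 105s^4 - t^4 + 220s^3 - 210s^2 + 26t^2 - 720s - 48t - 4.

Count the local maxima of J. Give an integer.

J separates as a function of s plus a function of t, so ∇J=0 decouples.
∂J/∂s = 60(s - 1)(s + 1)(s + 3)(s + 4) = 0 at s ∈ {-4, -3, -1, 1}; ∂J/∂t = -4(t - 3)(t - 1)(t + 4) = 0 at t ∈ {-4, 1, 3}.
The Hessian is diagonal: diag(J_ss, J_tt). Second derivatives: J_ss(-4)=-900, J_ss(-3)=480, J_ss(-1)=-720, J_ss(1)=2400; J_tt(-4)=-140, J_tt(1)=40, J_tt(3)=-56.
Local maxima occur where both diagonal entries negative: (-4, -4), (-4, 3), (-1, -4), (-1, 3). Count: 4.

4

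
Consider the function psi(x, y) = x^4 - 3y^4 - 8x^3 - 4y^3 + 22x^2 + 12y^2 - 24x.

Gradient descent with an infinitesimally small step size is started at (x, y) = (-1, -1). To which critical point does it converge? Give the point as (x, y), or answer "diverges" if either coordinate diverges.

(1, 0)

psi is separable, so gradient descent decouples: x follows -∂psi/∂x, y follows -∂psi/∂y.
∂psi/∂x = 4(x - 3)(x - 2)(x - 1); at x=-1 this is -96, so x increases.
∂psi/∂y = -12y(y - 1)(y + 2); at y=-1 this is -24, so y increases.
x converges to its nearest critical value 1 (a local min of the x-part); y converges to 0. The iterate converges to (1, 0).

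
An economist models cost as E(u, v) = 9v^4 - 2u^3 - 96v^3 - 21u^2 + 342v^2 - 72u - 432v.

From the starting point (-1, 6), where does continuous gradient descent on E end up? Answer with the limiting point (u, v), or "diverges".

E is separable, so gradient descent decouples: u follows -∂E/∂u, v follows -∂E/∂v.
∂E/∂u = -6(u + 3)(u + 4); at u=-1 this is -36, so u increases.
∂E/∂v = 36(v - 4)(v - 3)(v - 1); at v=6 this is 1080, so v decreases.
The u-coordinate has no critical point in that direction and runs off to infinity.

diverges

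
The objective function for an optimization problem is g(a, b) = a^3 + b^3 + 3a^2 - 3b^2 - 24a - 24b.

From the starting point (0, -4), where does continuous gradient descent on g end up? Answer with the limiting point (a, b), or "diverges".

diverges

g is separable, so gradient descent decouples: a follows -∂g/∂a, b follows -∂g/∂b.
∂g/∂a = 3(a - 2)(a + 4); at a=0 this is -24, so a increases.
∂g/∂b = 3(b - 4)(b + 2); at b=-4 this is 48, so b decreases.
The b-coordinate has no critical point in that direction and runs off to infinity.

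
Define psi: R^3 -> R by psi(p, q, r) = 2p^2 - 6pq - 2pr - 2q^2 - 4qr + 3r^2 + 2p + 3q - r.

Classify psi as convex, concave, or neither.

psi is quadratic, so its Hessian is the constant matrix H = [[4, -6, -2], [-6, -4, -4], [-2, -4, 6]].
Leading principal minors: 4, -52, -456.
Neither pattern holds ⇒ H is indefinite ⇒ neither convex nor concave.

neither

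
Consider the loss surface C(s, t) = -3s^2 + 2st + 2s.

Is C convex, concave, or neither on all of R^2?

neither

C is quadratic, so its Hessian is the constant matrix H = [[-6, 2], [2, 0]].
det(H) = -4, tr(H) = -6.
det(H) < 0, so H is indefinite: neither convex nor concave.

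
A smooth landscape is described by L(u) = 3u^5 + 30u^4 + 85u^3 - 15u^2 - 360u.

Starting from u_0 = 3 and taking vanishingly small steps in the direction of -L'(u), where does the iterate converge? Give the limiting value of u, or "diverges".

1

L'(u) = 15(u - 1)(u + 2)(u + 3)(u + 4), so L'(3) = 6300.
Gradient descent moves in the -L' direction, i.e. u is decreasing.
The nearest critical point in that direction is u = 1, where L'' = 900 > 0 (a local minimum). The iterate converges there.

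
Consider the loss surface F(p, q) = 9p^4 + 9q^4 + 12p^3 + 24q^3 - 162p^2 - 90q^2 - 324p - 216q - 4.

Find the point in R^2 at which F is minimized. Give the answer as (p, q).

(3, 2)

F(p,q) separates as A(p) + B(q) − 4, so its minimum is min A + min B − 4.
A'(p) = 36(p - 3)(p + 1)(p + 3) vanishes at p ∈ {-3, -1, 3}; B'(q) = 36(q - 2)(q + 1)(q + 3) vanishes at q ∈ {-3, -1, 2}.
Local minima of A (where A''>0): A(-3)=-81, A(3)=-1377. Local minima of B: B(-3)=-81, B(2)=-456.
So the global minimum of F is A(3) + B(2) − 4 = -1377 − 456 − 4 = -1837, attained at (3, 2).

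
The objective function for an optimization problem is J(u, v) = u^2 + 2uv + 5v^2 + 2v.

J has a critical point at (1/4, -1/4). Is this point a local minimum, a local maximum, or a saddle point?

The Hessian of J is constant: H = [[2, 2], [2, 10]].
det(H) = 2·10 − 2² = 16.
det(H) > 0 and tr(H) = 12 > 0, so H is positive definite and the point is a local minimum.

local minimum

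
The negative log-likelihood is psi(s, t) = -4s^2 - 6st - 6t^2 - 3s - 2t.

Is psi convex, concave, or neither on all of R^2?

concave

psi is quadratic, so its Hessian is the constant matrix H = [[-8, -6], [-6, -12]].
det(H) = 60, tr(H) = -20.
det(H) > 0 and tr(H) < 0, so H is negative definite everywhere: concave.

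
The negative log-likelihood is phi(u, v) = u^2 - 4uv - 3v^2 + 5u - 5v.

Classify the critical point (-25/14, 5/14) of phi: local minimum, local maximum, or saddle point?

The Hessian of phi is constant: H = [[2, -4], [-4, -6]].
det(H) = 2·(-6) − (-4)² = -28.
Since det(H) < 0, H is indefinite and the critical point is a saddle point.

saddle point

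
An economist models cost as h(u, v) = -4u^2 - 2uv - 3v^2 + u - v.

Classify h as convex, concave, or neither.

h is quadratic, so its Hessian is the constant matrix H = [[-8, -2], [-2, -6]].
det(H) = 44, tr(H) = -14.
det(H) > 0 and tr(H) < 0, so H is negative definite everywhere: concave.

concave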